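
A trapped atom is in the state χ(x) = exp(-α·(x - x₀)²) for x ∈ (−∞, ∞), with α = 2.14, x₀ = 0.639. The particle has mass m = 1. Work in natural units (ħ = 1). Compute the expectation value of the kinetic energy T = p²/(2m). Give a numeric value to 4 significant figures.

T = −(ħ²/2m) d²/dx², so ⟨T⟩ = −(ħ²/2m) ∫ χ*·χ'' dx / ∫|χ|² dx; with m = 1.
Gaussian moments (u = x − x₀): ∫u^(2j)·e^(−2αu²) du = (2j−1)!!/(4α)^j · √(π/(2α)), odd powers integrate to 0; here √(π/(2α)) = 0.85675. Derivatives: d/dx e^(−αu²) = −2αu·e^(−αu²), d²/dx² e^(−αu²) = (4α²u² − 2α)·e^(−αu²).
State is unnormalized: ∫|χ|² dx = 0.85675, and ∫χ*·(−ħ²/2m · χ'') dx = 0.91672, so ⟨T⟩ = 0.91672 / 0.85675.
⟨T⟩ = 1.0700.

1.070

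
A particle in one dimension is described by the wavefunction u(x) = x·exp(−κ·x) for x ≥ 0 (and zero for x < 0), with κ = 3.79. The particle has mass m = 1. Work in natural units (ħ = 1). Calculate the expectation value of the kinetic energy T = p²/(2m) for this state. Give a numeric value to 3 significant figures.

T = −(ħ²/2m) d²/dx², so ⟨T⟩ = −(ħ²/2m) ∫ u*·u'' dx / ∫|u|² dx; with m = 1.
Differentiate x·exp(−κ·x) with the product rule; every integrand then reduces to terms xʲ·e^(−2κx) on [0, ∞), with ∫₀^∞ xʲ·e^(−2κx) dx = j!/(2κ)^(j+1).
State is unnormalized: ∫|u|² dx = 0.0045922, and ∫u*·(−ħ²/2m · u'') dx = 0.032982, so ⟨T⟩ = 0.032982 / 0.0045922.
⟨T⟩ = 7.1821.

7.18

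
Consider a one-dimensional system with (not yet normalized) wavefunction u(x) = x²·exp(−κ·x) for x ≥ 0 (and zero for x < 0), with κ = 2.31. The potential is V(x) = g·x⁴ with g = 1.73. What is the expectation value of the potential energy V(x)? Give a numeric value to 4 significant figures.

6.380

⟨V⟩ = ∫ V(x)·|u|² dx / ∫|u|² dx.
Every integrand reduces to terms xʲ·e^(−2κx) on [0, ∞); use ∫₀^∞ xʲ·e^(−2κx) dx = j!/(2κ)^(j+1).
State is unnormalized: ∫|u|² dx = 0.011403, and ∫u*·V(x)·u dx = 0.072743, so ⟨V⟩ = 0.072743 / 0.011403.
⟨V⟩ = 6.3795.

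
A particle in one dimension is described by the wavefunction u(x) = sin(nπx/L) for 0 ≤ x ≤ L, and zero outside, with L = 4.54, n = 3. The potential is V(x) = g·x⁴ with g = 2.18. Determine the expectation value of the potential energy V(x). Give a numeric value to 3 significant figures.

175.

⟨V⟩ = ∫ V(x)·|u|² dx / ∫|u|² dx.
With sin²θ = (1 − cos2θ)/2 on 0 ≤ x ≤ L: ∫sin²(nπx/L) dx = L/2, ∫x·sin²(nπx/L) dx = L²/4, ∫x²·sin²(nπx/L) dx = L³·(1/6 − 1/(4n²π²)); higher powers xᵏ the same way, integrating xᵏ·cos(2nπx/L) by parts.
State is unnormalized: ∫|u|² dx = 2.2700, and ∫u*·V(x)·u dx = 397.20, so ⟨V⟩ = 397.20 / 2.2700.
⟨V⟩ = 174.98.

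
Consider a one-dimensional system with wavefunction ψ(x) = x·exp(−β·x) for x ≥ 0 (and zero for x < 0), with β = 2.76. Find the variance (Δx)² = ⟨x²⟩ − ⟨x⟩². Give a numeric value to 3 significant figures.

0.0985

Compute ⟨x⟩ and ⟨x²⟩ separately, then (Δx)² = ⟨x²⟩ − ⟨x⟩².
Every integrand reduces to terms xʲ·e^(−2βx) on [0, ∞); use ∫₀^∞ xʲ·e^(−2βx) dx = j!/(2β)^(j+1).
Normalization: ∫|ψ|² dx = 0.011891.
⟨x⟩ = 0.54348 and ⟨x²⟩ = 0.39382.
(Δx)² = 0.39382 − (0.54348)² = 0.098456.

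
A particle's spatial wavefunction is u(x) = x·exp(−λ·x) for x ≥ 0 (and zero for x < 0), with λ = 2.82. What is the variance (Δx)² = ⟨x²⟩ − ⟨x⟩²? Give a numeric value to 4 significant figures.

0.09431

Compute ⟨x⟩ and ⟨x²⟩ separately, then (Δx)² = ⟨x²⟩ − ⟨x⟩².
Every integrand reduces to terms xʲ·e^(−2λx) on [0, ∞); use ∫₀^∞ xʲ·e^(−2λx) dx = j!/(2λ)^(j+1).
Normalization: ∫|u|² dx = 0.011148.
⟨x⟩ = 0.53191 and ⟨x²⟩ = 0.37724.
(Δx)² = 0.37724 − (0.53191)² = 0.094311.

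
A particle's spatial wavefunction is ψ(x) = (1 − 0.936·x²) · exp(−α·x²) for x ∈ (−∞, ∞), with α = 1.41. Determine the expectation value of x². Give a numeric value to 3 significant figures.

0.0986

⟨x²⟩ = ∫ x²·|ψ|² dx / ∫|ψ|² dx (integrals over the domain).
Expand each integrand as polynomial × e^(−2αx²) and use ∫x^(2j)·e^(−2αx²) dx = (2j−1)!!/(4α)^j · √(π/(2α)), odd powers → 0; here √(π/(2α)) = 1.0555.
State is unnormalized: ∫|ψ|² dx = 0.79236, and ∫ψ*·x²·ψ dx = 0.078110, so ⟨x²⟩ = 0.078110 / 0.79236.
⟨x²⟩ = 0.098579.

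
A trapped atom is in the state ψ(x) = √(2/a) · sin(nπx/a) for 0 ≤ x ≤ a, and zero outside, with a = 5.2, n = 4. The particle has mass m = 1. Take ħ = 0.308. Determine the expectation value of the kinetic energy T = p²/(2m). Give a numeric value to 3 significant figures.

0.277

T = −(ħ²/2m) d²/dx², so ⟨T⟩ = −(ħ²/2m) ∫ ψ*·ψ'' dx; with m = 1.
d/dx sin(nπx/a) = (nπ/a)·cos(nπx/a) and d²/dx² sin(nπx/a) = −(nπ/a)²·sin(nπx/a); on 0 ≤ x ≤ a, ∫sin²(nπx/a) dx = a/2 and ∫sin(nπx/a)·cos(nπx/a) dx = 0.
⟨T⟩ = 0.27700.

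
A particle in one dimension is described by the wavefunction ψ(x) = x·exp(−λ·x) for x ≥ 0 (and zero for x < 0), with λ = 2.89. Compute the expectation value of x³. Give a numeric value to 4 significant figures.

⟨x³⟩ = ∫ x³·|ψ|² dx / ∫|ψ|² dx (integrals over the domain).
Every integrand reduces to terms xʲ·e^(−2λx) on [0, ∞); use ∫₀^∞ xʲ·e^(−2λx) dx = j!/(2λ)^(j+1).
State is unnormalized: ∫|ψ|² dx = 0.010357, and ∫ψ*·x³·ψ dx = 0.0032182, so ⟨x³⟩ = 0.0032182 / 0.010357.
⟨x³⟩ = 0.31072.

0.3107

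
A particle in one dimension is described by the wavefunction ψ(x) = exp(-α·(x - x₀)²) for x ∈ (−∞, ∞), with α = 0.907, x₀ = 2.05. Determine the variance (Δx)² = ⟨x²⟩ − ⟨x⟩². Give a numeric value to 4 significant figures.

0.2756

Compute ⟨x⟩ and ⟨x²⟩ separately, then (Δx)² = ⟨x²⟩ − ⟨x⟩².
Gaussian moments (u = x − x₀): ∫u^(2j)·e^(−2αu²) du = (2j−1)!!/(4α)^j · √(π/(2α)), odd powers integrate to 0; here √(π/(2α)) = 1.3160.
Normalization: ∫|ψ|² dx = 1.3160.
⟨x⟩ = 2.0500 and ⟨x²⟩ = 4.4781.
(Δx)² = 4.4781 − (2.0500)² = 0.27563.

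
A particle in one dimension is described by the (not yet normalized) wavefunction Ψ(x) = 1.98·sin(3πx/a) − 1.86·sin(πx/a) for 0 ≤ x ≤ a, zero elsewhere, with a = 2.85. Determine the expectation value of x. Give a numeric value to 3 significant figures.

1.43

⟨x⟩ = ∫ x·|Ψ|² dx / ∫|Ψ|² dx (integrals over the domain).
On 0 ≤ x ≤ a (j ≠ l): ∫sin²(jπx/a) dx = a/2, ∫sin(jπx/a)·sin(lπx/a) dx = 0; diagonal moments ∫x·sin²(jπx/a) dx = a²/4, ∫x²·sin²(jπx/a) dx = a³·(1/6 − 1/(4j²π²)); cross terms ∫x·sin(jπx/a)·sin(lπx/a) dx = 0 for j + l even and −4jla²/(π²(j² − l²)²) for j + l odd, ∫x²·sin(jπx/a)·sin(lπx/a) dx = (−1)^(j+l)·4jla³/(π²(j² − l²)²); higher powers the same way via product-to-sum and parts.
State is unnormalized: ∫|Ψ|² dx = 10.517, and ∫Ψ*·x·Ψ dx = 14.986, so ⟨x⟩ = 14.986 / 10.517.
⟨x⟩ = 1.4250.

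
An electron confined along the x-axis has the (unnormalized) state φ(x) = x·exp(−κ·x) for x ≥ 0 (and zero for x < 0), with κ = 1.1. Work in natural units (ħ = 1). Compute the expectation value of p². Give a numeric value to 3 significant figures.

p² φ = −ħ² d²φ/dx²; ⟨p²⟩ = −ħ² ∫ φ*·φ'' dx / ∫|φ|² dx.
Differentiate x·exp(−κ·x) with the product rule; every integrand then reduces to terms xʲ·e^(−2κx) on [0, ∞), with ∫₀^∞ xʲ·e^(−2κx) dx = j!/(2κ)^(j+1).
State is unnormalized: ∫|φ|² dx = 0.18783, and ∫φ*·(−ħ² φ'') dx = 0.22727, so ⟨p²⟩ = 0.22727 / 0.18783.
⟨p²⟩ = 1.2100.

1.21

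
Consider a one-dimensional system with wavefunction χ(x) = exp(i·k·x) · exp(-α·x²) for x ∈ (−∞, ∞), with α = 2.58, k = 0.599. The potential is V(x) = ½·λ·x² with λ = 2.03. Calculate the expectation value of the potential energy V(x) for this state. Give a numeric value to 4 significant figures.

0.09835

⟨V⟩ = ∫ V(x)·|χ|² dx / ∫|χ|² dx.
Gaussian moments: ∫x^(2j)·e^(−2αx²) dx = (2j−1)!!/(4α)^j · √(π/(2α)), odd powers integrate to 0; here √(π/(2α)) = 0.78028.
State is unnormalized: ∫|χ|² dx = 0.78028, and ∫χ*·V(x)·χ dx = 0.076743, so ⟨V⟩ = 0.076743 / 0.78028.
⟨V⟩ = 0.098353.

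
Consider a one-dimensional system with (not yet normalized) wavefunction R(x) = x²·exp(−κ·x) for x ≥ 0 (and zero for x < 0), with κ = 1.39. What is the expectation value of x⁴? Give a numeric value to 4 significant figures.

⟨x⁴⟩ = ∫ x⁴·|R|² dx / ∫|R|² dx (integrals over the domain).
Every integrand reduces to terms xʲ·e^(−2κx) on [0, ∞); use ∫₀^∞ xʲ·e^(−2κx) dx = j!/(2κ)^(j+1).
State is unnormalized: ∫|R|² dx = 0.14454, and ∫R*·x⁴·R dx = 4.0655, so ⟨x⁴⟩ = 4.0655 / 0.14454.
⟨x⁴⟩ = 28.127.

28.13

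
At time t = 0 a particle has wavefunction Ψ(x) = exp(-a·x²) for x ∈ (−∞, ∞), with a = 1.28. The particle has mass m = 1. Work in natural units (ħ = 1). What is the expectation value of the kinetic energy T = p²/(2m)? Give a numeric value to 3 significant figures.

0.640

T = −(ħ²/2m) d²/dx², so ⟨T⟩ = −(ħ²/2m) ∫ Ψ*·Ψ'' dx / ∫|Ψ|² dx; with m = 1.
Gaussian moments: ∫x^(2j)·e^(−2ax²) dx = (2j−1)!!/(4a)^j · √(π/(2a)), odd powers integrate to 0; here √(π/(2a)) = 1.1078. Derivatives: d/dx e^(−ax²) = −2ax·e^(−ax²), d²/dx² e^(−ax²) = (4a²x² − 2a)·e^(−ax²).
State is unnormalized: ∫|Ψ|² dx = 1.1078, and ∫Ψ*·(−ħ²/2m · Ψ'') dx = 0.70898, so ⟨T⟩ = 0.70898 / 1.1078.
⟨T⟩ = 0.64000.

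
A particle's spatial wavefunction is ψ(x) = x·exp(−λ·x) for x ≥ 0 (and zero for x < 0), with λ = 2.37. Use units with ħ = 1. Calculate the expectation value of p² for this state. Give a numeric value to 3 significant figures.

p² ψ = −ħ² d²ψ/dx²; ⟨p²⟩ = −ħ² ∫ ψ*·ψ'' dx / ∫|ψ|² dx.
Differentiate x·exp(−λ·x) with the product rule; every integrand then reduces to terms xʲ·e^(−2λx) on [0, ∞), with ∫₀^∞ xʲ·e^(−2λx) dx = j!/(2λ)^(j+1).
State is unnormalized: ∫|ψ|² dx = 0.018780, and ∫ψ*·(−ħ² ψ'') dx = 0.10549, so ⟨p²⟩ = 0.10549 / 0.018780.
⟨p²⟩ = 5.6169.

5.62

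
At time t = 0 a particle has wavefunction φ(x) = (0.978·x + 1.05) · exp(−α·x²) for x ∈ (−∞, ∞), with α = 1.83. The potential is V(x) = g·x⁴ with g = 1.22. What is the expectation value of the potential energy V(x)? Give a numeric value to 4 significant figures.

0.09726

⟨V⟩ = ∫ V(x)·|φ|² dx / ∫|φ|² dx.
Expand each integrand as polynomial × e^(−2αx²) and use ∫x^(2j)·e^(−2αx²) dx = (2j−1)!!/(4α)^j · √(π/(2α)), odd powers → 0; here √(π/(2α)) = 0.92648.
State is unnormalized: ∫|φ|² dx = 1.1425, and ∫φ*·V(x)·φ dx = 0.11112, so ⟨V⟩ = 0.11112 / 1.1425.
⟨V⟩ = 0.097257.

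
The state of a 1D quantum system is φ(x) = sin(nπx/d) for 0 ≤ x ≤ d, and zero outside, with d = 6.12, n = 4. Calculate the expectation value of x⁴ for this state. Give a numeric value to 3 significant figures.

⟨x⁴⟩ = ∫ x⁴·|φ|² dx / ∫|φ|² dx (integrals over the domain).
With sin²θ = (1 − cos2θ)/2 on 0 ≤ x ≤ d: ∫sin²(nπx/d) dx = d/2, ∫x·sin²(nπx/d) dx = d²/4, ∫x²·sin²(nπx/d) dx = d³·(1/6 − 1/(4n²π²)); higher powers xᵏ the same way, integrating xᵏ·cos(2nπx/d) by parts.
State is unnormalized: ∫|φ|² dx = 3.0600, and ∫φ*·x⁴·φ dx = 831.61, so ⟨x⁴⟩ = 831.61 / 3.0600.
⟨x⁴⟩ = 271.77.

272.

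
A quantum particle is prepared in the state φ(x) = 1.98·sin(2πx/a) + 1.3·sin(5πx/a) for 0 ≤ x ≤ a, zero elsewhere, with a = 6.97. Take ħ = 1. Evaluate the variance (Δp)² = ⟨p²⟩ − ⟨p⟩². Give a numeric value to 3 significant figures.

Compute ⟨p⟩ and ⟨p²⟩ separately; (Δp)² = ⟨p²⟩ − ⟨p⟩².
d²/dx² sin(jπx/a) = −(jπ/a)²·sin(jπx/a); on 0 ≤ x ≤ a, ∫sin²(jπx/a) dx = a/2 and ∫sin(jπx/a)·sin(lπx/a) dx = 0 for j ≠ l, so only diagonal terms survive in ∫|φ|² and ∫φ·φ″; ∫φ·φ′ dx = [φ²/2] between the walls = 0.
Normalization: ∫|φ|² dx = 19.552.
⟨p⟩ = 0.0000 and ⟨p²⟩ = 2.0978.
(Δp)² = 2.0978 − (0.0000)² = 2.0978.

2.10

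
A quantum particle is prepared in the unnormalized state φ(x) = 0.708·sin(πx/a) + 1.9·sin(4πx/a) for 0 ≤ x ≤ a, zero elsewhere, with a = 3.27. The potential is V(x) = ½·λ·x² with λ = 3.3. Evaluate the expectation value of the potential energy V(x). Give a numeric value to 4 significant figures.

5.557

⟨V⟩ = ∫ V(x)·|φ|² dx / ∫|φ|² dx.
On 0 ≤ x ≤ a (j ≠ l): ∫sin²(jπx/a) dx = a/2, ∫sin(jπx/a)·sin(lπx/a) dx = 0; diagonal moments ∫x·sin²(jπx/a) dx = a²/4, ∫x²·sin²(jπx/a) dx = a³·(1/6 − 1/(4j²π²)); cross terms ∫x·sin(jπx/a)·sin(lπx/a) dx = 0 for j + l even and −4jla²/(π²(j² − l²)²) for j + l odd, ∫x²·sin(jπx/a)·sin(lπx/a) dx = (−1)^(j+l)·4jla³/(π²(j² − l²)²); higher powers the same way via product-to-sum and parts.
State is unnormalized: ∫|φ|² dx = 6.7219, and ∫φ*·V(x)·φ dx = 37.352, so ⟨V⟩ = 37.352 / 6.7219.
⟨V⟩ = 5.5567.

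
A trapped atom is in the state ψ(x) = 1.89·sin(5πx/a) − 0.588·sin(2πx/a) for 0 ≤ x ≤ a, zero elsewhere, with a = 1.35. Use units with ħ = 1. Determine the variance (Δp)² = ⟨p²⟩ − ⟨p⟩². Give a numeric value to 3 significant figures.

Compute ⟨p⟩ and ⟨p²⟩ separately; (Δp)² = ⟨p²⟩ − ⟨p⟩².
d²/dx² sin(jπx/a) = −(jπ/a)²·sin(jπx/a); on 0 ≤ x ≤ a, ∫sin²(jπx/a) dx = a/2 and ∫sin(jπx/a)·sin(lπx/a) dx = 0 for j ≠ l, so only diagonal terms survive in ∫|ψ|² and ∫ψ·ψ″; ∫ψ·ψ′ dx = [ψ²/2] between the walls = 0.
Normalization: ∫|ψ|² dx = 2.6445.
⟨p⟩ = 0.0000 and ⟨p²⟩ = 125.35.
(Δp)² = 125.35 − (0.0000)² = 125.35.

125.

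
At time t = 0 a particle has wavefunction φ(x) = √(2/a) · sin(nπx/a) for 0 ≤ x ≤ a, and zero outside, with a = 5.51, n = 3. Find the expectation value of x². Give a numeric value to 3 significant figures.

9.95

⟨x²⟩ = ∫ x²·|φ|² dx (integrals over the domain).
With sin²θ = (1 − cos2θ)/2 on 0 ≤ x ≤ a: ∫sin²(nπx/a) dx = a/2, ∫x·sin²(nπx/a) dx = a²/4, ∫x²·sin²(nπx/a) dx = a³·(1/6 − 1/(4n²π²)); higher powers xᵏ the same way, integrating xᵏ·cos(2nπx/a) by parts.
⟨x²⟩ = 9.9491.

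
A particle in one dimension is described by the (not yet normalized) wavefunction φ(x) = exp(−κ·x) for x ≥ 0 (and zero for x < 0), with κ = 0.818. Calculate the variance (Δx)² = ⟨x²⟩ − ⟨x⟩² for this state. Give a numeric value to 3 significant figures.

Compute ⟨x⟩ and ⟨x²⟩ separately, then (Δx)² = ⟨x²⟩ − ⟨x⟩².
Every integrand reduces to terms xʲ·e^(−2κx) on [0, ∞); use ∫₀^∞ xʲ·e^(−2κx) dx = j!/(2κ)^(j+1).
Normalization: ∫|φ|² dx = 0.61125.
⟨x⟩ = 0.61125 and ⟨x²⟩ = 0.74725.
(Δx)² = 0.74725 − (0.61125)² = 0.37362.

0.374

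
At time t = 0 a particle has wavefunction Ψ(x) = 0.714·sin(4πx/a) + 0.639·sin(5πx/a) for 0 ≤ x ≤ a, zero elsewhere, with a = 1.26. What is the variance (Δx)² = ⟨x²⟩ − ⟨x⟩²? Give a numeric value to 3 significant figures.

0.0653

Compute ⟨x⟩ and ⟨x²⟩ separately, then (Δx)² = ⟨x²⟩ − ⟨x⟩².
On 0 ≤ x ≤ a (j ≠ l): ∫sin²(jπx/a) dx = a/2, ∫sin(jπx/a)·sin(lπx/a) dx = 0; diagonal moments ∫x·sin²(jπx/a) dx = a²/4, ∫x²·sin²(jπx/a) dx = a³·(1/6 − 1/(4j²π²)); cross terms ∫x·sin(jπx/a)·sin(lπx/a) dx = 0 for j + l even and −4jla²/(π²(j² − l²)²) for j + l odd, ∫x²·sin(jπx/a)·sin(lπx/a) dx = (−1)^(j+l)·4jla³/(π²(j² − l²)²); higher powers the same way via product-to-sum and parts.
Normalization: ∫|Ψ|² dx = 0.57841.
⟨x⟩ = 0.37937 and ⟨x²⟩ = 0.20918.
(Δx)² = 0.20918 − (0.37937)² = 0.065262.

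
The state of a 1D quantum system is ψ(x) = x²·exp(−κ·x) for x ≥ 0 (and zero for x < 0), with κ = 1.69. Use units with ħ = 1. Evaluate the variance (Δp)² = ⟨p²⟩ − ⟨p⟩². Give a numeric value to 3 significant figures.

0.952

Compute ⟨p⟩ and ⟨p²⟩ separately; (Δp)² = ⟨p²⟩ − ⟨p⟩².
Differentiate x²·exp(−κ·x) with the product rule; every integrand then reduces to terms xʲ·e^(−2κx) on [0, ∞), with ∫₀^∞ xʲ·e^(−2κx) dx = j!/(2κ)^(j+1).
Normalization: ∫|ψ|² dx = 0.054404.
⟨p⟩ = 0.0000 and ⟨p²⟩ = 0.95203.
(Δp)² = 0.95203 − (0.0000)² = 0.95203.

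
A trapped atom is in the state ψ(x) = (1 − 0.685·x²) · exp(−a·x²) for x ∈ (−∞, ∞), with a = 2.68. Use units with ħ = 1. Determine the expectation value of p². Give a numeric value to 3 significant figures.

3.50

p² ψ = −ħ² d²ψ/dx²; ⟨p²⟩ = −ħ² ∫ ψ*·ψ'' dx / ∫|ψ|² dx.
Expand each integrand as polynomial × e^(−2ax²) and use ∫x^(2j)·e^(−2ax²) dx = (2j−1)!!/(4a)^j · √(π/(2a)), odd powers → 0; here √(π/(2a)) = 0.76558. Differentiate with the product rule, d/dx e^(−ax²) = −2ax·e^(−ax²).
State is unnormalized: ∫|ψ|² dx = 0.67712, and ∫ψ*·(−ħ² ψ'') dx = 2.3726, so ⟨p²⟩ = 2.3726 / 0.67712.
⟨p²⟩ = 3.5040.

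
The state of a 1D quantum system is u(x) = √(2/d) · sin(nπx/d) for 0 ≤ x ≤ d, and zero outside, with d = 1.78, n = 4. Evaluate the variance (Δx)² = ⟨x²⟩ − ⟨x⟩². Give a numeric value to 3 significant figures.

0.254

Compute ⟨x⟩ and ⟨x²⟩ separately, then (Δx)² = ⟨x²⟩ − ⟨x⟩².
With sin²θ = (1 − cos2θ)/2 on 0 ≤ x ≤ d: ∫sin²(nπx/d) dx = d/2, ∫x·sin²(nπx/d) dx = d²/4, ∫x²·sin²(nπx/d) dx = d³·(1/6 − 1/(4n²π²)); higher powers xᵏ the same way, integrating xᵏ·cos(2nπx/d) by parts.
⟨x⟩ = 0.89000 and ⟨x²⟩ = 1.0461.
(Δx)² = 1.0461 − (0.89000)² = 0.25400.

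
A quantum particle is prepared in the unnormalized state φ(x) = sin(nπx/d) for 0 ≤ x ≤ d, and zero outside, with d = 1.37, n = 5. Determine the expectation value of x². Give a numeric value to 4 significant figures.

⟨x²⟩ = ∫ x²·|φ|² dx / ∫|φ|² dx (integrals over the domain).
With sin²θ = (1 − cos2θ)/2 on 0 ≤ x ≤ d: ∫sin²(nπx/d) dx = d/2, ∫x·sin²(nπx/d) dx = d²/4, ∫x²·sin²(nπx/d) dx = d³·(1/6 − 1/(4n²π²)); higher powers xᵏ the same way, integrating xᵏ·cos(2nπx/d) by parts.
State is unnormalized: ∫|φ|² dx = 0.68500, and ∫φ*·x²·φ dx = 0.42595, so ⟨x²⟩ = 0.42595 / 0.68500.
⟨x²⟩ = 0.62183.

0.6218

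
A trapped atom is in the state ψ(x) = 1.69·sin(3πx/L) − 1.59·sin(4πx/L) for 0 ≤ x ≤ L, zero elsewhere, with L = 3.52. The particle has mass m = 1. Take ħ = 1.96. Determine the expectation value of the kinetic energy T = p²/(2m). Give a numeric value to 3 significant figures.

18.8

T = −(ħ²/2m) d²/dx², so ⟨T⟩ = −(ħ²/2m) ∫ ψ*·ψ'' dx / ∫|ψ|² dx; with m = 1.
d²/dx² sin(jπx/L) = −(jπ/L)²·sin(jπx/L); on 0 ≤ x ≤ L, ∫sin²(jπx/L) dx = L/2 and ∫sin(jπx/L)·sin(lπx/L) dx = 0 for j ≠ l, so only diagonal terms survive in ∫|ψ|² and ∫ψ·ψ″; ∫ψ·ψ′ dx = [ψ²/2] between the walls = 0.
State is unnormalized: ∫|ψ|² dx = 9.4762, and ∫ψ*·(−ħ²/2m · ψ'') dx = 178.14, so ⟨T⟩ = 178.14 / 9.4762.
⟨T⟩ = 18.799.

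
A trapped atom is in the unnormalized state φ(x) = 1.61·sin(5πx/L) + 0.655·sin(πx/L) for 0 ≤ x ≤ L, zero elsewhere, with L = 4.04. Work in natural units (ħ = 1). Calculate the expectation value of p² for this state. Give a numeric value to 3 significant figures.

13.1

p² φ = −ħ² d²φ/dx²; ⟨p²⟩ = −ħ² ∫ φ*·φ'' dx / ∫|φ|² dx.
d²/dx² sin(jπx/L) = −(jπ/L)²·sin(jπx/L); on 0 ≤ x ≤ L, ∫sin²(jπx/L) dx = L/2 and ∫sin(jπx/L)·sin(lπx/L) dx = 0 for j ≠ l, so only diagonal terms survive in ∫|φ|² and ∫φ·φ″; ∫φ·φ′ dx = [φ²/2] between the walls = 0.
State is unnormalized: ∫|φ|² dx = 6.1027, and ∫φ*·(−ħ² φ'') dx = 79.679, so ⟨p²⟩ = 79.679 / 6.1027.
⟨p²⟩ = 13.056.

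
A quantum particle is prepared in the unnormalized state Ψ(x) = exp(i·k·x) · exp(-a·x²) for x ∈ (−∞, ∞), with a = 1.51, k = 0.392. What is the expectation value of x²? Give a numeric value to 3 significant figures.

⟨x²⟩ = ∫ x²·|Ψ|² dx / ∫|Ψ|² dx (integrals over the domain).
Gaussian moments: ∫x^(2j)·e^(−2ax²) dx = (2j−1)!!/(4a)^j · √(π/(2a)), odd powers integrate to 0; here √(π/(2a)) = 1.0199.
State is unnormalized: ∫|Ψ|² dx = 1.0199, and ∫Ψ*·x²·Ψ dx = 0.16886, so ⟨x²⟩ = 0.16886 / 1.0199.
⟨x²⟩ = 0.16556.

0.166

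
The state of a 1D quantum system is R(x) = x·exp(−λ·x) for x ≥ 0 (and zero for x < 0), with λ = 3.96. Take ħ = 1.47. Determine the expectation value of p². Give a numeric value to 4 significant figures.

33.89

p² R = −ħ² d²R/dx²; ⟨p²⟩ = −ħ² ∫ R*·R'' dx / ∫|R|² dx.
Differentiate x·exp(−λ·x) with the product rule; every integrand then reduces to terms xʲ·e^(−2λx) on [0, ∞), with ∫₀^∞ xʲ·e^(−2λx) dx = j!/(2λ)^(j+1).
State is unnormalized: ∫|R|² dx = 0.0040258, and ∫R*·(−ħ² R'') dx = 0.13642, so ⟨p²⟩ = 0.13642 / 0.0040258.
⟨p²⟩ = 33.886.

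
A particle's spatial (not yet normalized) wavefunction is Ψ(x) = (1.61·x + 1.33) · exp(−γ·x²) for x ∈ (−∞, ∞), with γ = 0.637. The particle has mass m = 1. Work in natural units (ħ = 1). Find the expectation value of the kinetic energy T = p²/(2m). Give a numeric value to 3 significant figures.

0.551

T = −(ħ²/2m) d²/dx², so ⟨T⟩ = −(ħ²/2m) ∫ Ψ*·Ψ'' dx / ∫|Ψ|² dx; with m = 1.
Expand each integrand as polynomial × e^(−2γx²) and use ∫x^(2j)·e^(−2γx²) dx = (2j−1)!!/(4γ)^j · √(π/(2γ)), odd powers → 0; here √(π/(2γ)) = 1.5703. Differentiate with the product rule, d/dx e^(−γx²) = −2γx·e^(−γx²).
State is unnormalized: ∫|Ψ|² dx = 4.3753, and ∫Ψ*·(−ħ²/2m · Ψ'') dx = 2.4111, so ⟨T⟩ = 2.4111 / 4.3753.
⟨T⟩ = 0.55108.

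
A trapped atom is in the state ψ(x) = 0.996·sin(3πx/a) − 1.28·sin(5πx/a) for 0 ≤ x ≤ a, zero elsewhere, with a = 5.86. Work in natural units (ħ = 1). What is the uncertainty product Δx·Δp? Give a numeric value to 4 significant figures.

2.519

Δx = √(⟨x²⟩−⟨x⟩²), Δp = √(⟨p²⟩−⟨p⟩²).
On 0 ≤ x ≤ a (j ≠ l): ∫sin²(jπx/a) dx = a/2, ∫sin(jπx/a)·sin(lπx/a) dx = 0; diagonal moments ∫x·sin²(jπx/a) dx = a²/4, ∫x²·sin²(jπx/a) dx = a³·(1/6 − 1/(4j²π²)); cross terms ∫x·sin(jπx/a)·sin(lπx/a) dx = 0 for j + l even and −4jla²/(π²(j² − l²)²) for j + l odd, ∫x²·sin(jπx/a)·sin(lπx/a) dx = (−1)^(j+l)·4jla³/(π²(j² − l²)²); higher powers the same way via product-to-sum and parts. d²/dx² sin(jπx/a) = −(jπ/a)²·sin(jπx/a); on 0 ≤ x ≤ a, ∫sin²(jπx/a) dx = a/2 and ∫sin(jπx/a)·sin(lπx/a) dx = 0 for j ≠ l, so only diagonal terms survive in ∫|ψ|² and ∫ψ·ψ″; ∫ψ·ψ′ dx = [ψ²/2] between the walls = 0.
Normalization: ∫|ψ|² dx = 7.7071.
⟨x⟩ = 2.9300, ⟨x²⟩ = 9.7494 ⇒ Δx = 1.0791.
⟨p⟩ = 0.0000, ⟨p²⟩ = 5.4510 ⇒ Δp = 2.3347.
Δx·Δp = 2.5194.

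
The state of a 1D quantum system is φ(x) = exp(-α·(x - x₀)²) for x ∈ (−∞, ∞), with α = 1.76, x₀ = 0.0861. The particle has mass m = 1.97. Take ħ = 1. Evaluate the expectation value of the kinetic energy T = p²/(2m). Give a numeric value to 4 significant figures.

T = −(ħ²/2m) d²/dx², so ⟨T⟩ = −(ħ²/2m) ∫ φ*·φ'' dx / ∫|φ|² dx; with m = 1.97.
Gaussian moments (u = x − x₀): ∫u^(2j)·e^(−2αu²) du = (2j−1)!!/(4α)^j · √(π/(2α)), odd powers integrate to 0; here √(π/(2α)) = 0.94472. Derivatives: d/dx e^(−αu²) = −2αu·e^(−αu²), d²/dx² e^(−αu²) = (4α²u² − 2α)·e^(−αu²).
State is unnormalized: ∫|φ|² dx = 0.94472, and ∫φ*·(−ħ²/2m · φ'') dx = 0.42201, so ⟨T⟩ = 0.42201 / 0.94472.
⟨T⟩ = 0.44670.

0.4467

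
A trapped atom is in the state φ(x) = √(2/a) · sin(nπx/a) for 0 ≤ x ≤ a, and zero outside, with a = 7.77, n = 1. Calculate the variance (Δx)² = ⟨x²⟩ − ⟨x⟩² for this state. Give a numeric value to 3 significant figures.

1.97

Compute ⟨x⟩ and ⟨x²⟩ separately, then (Δx)² = ⟨x²⟩ − ⟨x⟩².
With sin²θ = (1 − cos2θ)/2 on 0 ≤ x ≤ a: ∫sin²(nπx/a) dx = a/2, ∫x·sin²(nπx/a) dx = a²/4, ∫x²·sin²(nπx/a) dx = a³·(1/6 − 1/(4n²π²)); higher powers xᵏ the same way, integrating xᵏ·cos(2nπx/a) by parts.
⟨x⟩ = 3.8850 and ⟨x²⟩ = 17.066.
(Δx)² = 17.066 − (3.8850)² = 1.9725.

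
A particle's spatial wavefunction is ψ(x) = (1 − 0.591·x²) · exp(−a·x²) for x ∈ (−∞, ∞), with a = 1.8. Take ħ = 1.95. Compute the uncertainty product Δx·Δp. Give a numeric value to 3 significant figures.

Δx = √(⟨x²⟩−⟨x⟩²), Δp = √(⟨p²⟩−⟨p⟩²).
Expand each integrand as polynomial × e^(−2ax²) and use ∫x^(2j)·e^(−2ax²) dx = (2j−1)!!/(4a)^j · √(π/(2a)), odd powers → 0; here √(π/(2a)) = 0.93417. Differentiate with the product rule, d/dx e^(−ax²) = −2ax·e^(−ax²).
Normalization: ∫|ψ|² dx = 0.79969.
⟨x⟩ = 0.0000, ⟨x²⟩ = 0.098736 ⇒ Δx = 0.31422.
⟨p⟩ = 0.0000, ⟨p²⟩ = 9.6852 ⇒ Δp = 3.1121.
Δx·Δp = 0.97789.

0.978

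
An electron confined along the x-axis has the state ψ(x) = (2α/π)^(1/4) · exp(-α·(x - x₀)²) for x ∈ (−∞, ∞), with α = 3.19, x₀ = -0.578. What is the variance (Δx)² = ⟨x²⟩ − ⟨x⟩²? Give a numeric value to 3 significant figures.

0.0784

Compute ⟨x⟩ and ⟨x²⟩ separately, then (Δx)² = ⟨x²⟩ − ⟨x⟩².
Gaussian moments (u = x − x₀): ∫u^(2j)·e^(−2αu²) du = (2j−1)!!/(4α)^j · √(π/(2α)), odd powers integrate to 0; here √(π/(2α)) = 0.70172.
⟨x⟩ = -0.57800 and ⟨x²⟩ = 0.41245.
(Δx)² = 0.41245 − (-0.57800)² = 0.078370.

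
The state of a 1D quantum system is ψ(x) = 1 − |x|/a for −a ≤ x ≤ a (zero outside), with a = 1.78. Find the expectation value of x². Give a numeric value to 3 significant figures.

0.317

⟨x²⟩ = ∫ x²·|ψ|² dx / ∫|ψ|² dx (integrals over the domain).
ψ is even, so ∫ over [−a, a] = 2∫₀ᵃ with ψ = 1 − x/a there: ∫₀ᵃ (1 − x/a)² dx = a/3, ∫₀ᵃ x²(1 − x/a)² dx = a³/30, ∫₀ᵃ x⁴(1 − x/a)² dx = a⁵/105.
State is unnormalized: ∫|ψ|² dx = 1.1867, and ∫ψ*·x²·ψ dx = 0.37598, so ⟨x²⟩ = 0.37598 / 1.1867.
⟨x²⟩ = 0.31684.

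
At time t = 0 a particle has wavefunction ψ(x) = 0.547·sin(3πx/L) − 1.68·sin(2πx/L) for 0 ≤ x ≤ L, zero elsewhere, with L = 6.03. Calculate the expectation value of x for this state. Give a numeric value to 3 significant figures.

3.71

⟨x⟩ = ∫ x·|ψ|² dx / ∫|ψ|² dx (integrals over the domain).
On 0 ≤ x ≤ L (j ≠ l): ∫sin²(jπx/L) dx = L/2, ∫sin(jπx/L)·sin(lπx/L) dx = 0; diagonal moments ∫x·sin²(jπx/L) dx = L²/4, ∫x²·sin²(jπx/L) dx = L³·(1/6 − 1/(4j²π²)); cross terms ∫x·sin(jπx/L)·sin(lπx/L) dx = 0 for j + l even and −4jlL²/(π²(j² − l²)²) for j + l odd, ∫x²·sin(jπx/L)·sin(lπx/L) dx = (−1)^(j+l)·4jlL³/(π²(j² − l²)²); higher powers the same way via product-to-sum and parts.
State is unnormalized: ∫|ψ|² dx = 9.4117, and ∫ψ*·x·ψ dx = 34.876, so ⟨x⟩ = 34.876 / 9.4117.
⟨x⟩ = 3.7057.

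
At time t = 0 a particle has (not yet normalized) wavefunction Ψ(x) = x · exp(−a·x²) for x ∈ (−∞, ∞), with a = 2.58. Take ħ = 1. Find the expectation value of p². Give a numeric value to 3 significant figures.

7.74

p² Ψ = −ħ² d²Ψ/dx²; ⟨p²⟩ = −ħ² ∫ Ψ*·Ψ'' dx / ∫|Ψ|² dx.
Expand each integrand as polynomial × e^(−2ax²) and use ∫x^(2j)·e^(−2ax²) dx = (2j−1)!!/(4a)^j · √(π/(2a)), odd powers → 0; here √(π/(2a)) = 0.78028. Differentiate with the product rule, d/dx e^(−ax²) = −2ax·e^(−ax²).
State is unnormalized: ∫|Ψ|² dx = 0.075608, and ∫Ψ*·(−ħ² Ψ'') dx = 0.58521, so ⟨p²⟩ = 0.58521 / 0.075608.
⟨p²⟩ = 7.7400.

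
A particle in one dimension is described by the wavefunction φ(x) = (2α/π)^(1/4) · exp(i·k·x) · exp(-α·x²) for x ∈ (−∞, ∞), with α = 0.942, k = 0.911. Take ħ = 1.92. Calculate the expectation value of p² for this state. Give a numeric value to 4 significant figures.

6.532

p² φ = −ħ² d²φ/dx²; ⟨p²⟩ = −ħ² ∫ φ*·φ'' dx.
Gaussian moments: ∫x^(2j)·e^(−2αx²) dx = (2j−1)!!/(4α)^j · √(π/(2α)), odd powers integrate to 0; here √(π/(2α)) = 1.2913. Derivatives: φ′ = (ik − 2αx)·φ, φ″ = ((ik − 2αx)² − 2α)·φ; the odd-in-x pieces drop out.
⟨p²⟩ = 6.5320.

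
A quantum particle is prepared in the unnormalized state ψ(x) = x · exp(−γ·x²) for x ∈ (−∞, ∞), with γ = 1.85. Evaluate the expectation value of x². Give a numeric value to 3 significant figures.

0.405

⟨x²⟩ = ∫ x²·|ψ|² dx / ∫|ψ|² dx (integrals over the domain).
Expand each integrand as polynomial × e^(−2γx²) and use ∫x^(2j)·e^(−2γx²) dx = (2j−1)!!/(4γ)^j · √(π/(2γ)), odd powers → 0; here √(π/(2γ)) = 0.92145.
State is unnormalized: ∫|ψ|² dx = 0.12452, and ∫ψ*·x²·ψ dx = 0.050481, so ⟨x²⟩ = 0.050481 / 0.12452.
⟨x²⟩ = 0.40541.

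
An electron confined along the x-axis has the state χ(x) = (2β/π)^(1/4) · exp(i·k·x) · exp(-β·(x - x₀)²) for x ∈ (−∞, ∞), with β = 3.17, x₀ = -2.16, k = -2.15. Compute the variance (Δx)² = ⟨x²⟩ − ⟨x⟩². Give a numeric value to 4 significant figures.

Compute ⟨x⟩ and ⟨x²⟩ separately, then (Δx)² = ⟨x²⟩ − ⟨x⟩².
Gaussian moments (u = x − x₀): ∫u^(2j)·e^(−2βu²) du = (2j−1)!!/(4β)^j · √(π/(2β)), odd powers integrate to 0; here √(π/(2β)) = 0.70393.
⟨x⟩ = -2.1600 and ⟨x²⟩ = 4.7445.
(Δx)² = 4.7445 − (-2.1600)² = 0.078864.

0.07886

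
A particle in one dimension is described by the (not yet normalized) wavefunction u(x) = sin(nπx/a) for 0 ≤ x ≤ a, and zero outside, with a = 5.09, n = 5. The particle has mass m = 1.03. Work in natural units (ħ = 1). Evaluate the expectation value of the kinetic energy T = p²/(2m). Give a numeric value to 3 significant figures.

4.62

T = −(ħ²/2m) d²/dx², so ⟨T⟩ = −(ħ²/2m) ∫ u*·u'' dx / ∫|u|² dx; with m = 1.03.
d/dx sin(nπx/a) = (nπ/a)·cos(nπx/a) and d²/dx² sin(nπx/a) = −(nπ/a)²·sin(nπx/a); on 0 ≤ x ≤ a, ∫sin²(nπx/a) dx = a/2 and ∫sin(nπx/a)·cos(nπx/a) dx = 0.
State is unnormalized: ∫|u|² dx = 2.5450, and ∫u*·(−ħ²/2m · u'') dx = 11.766, so ⟨T⟩ = 11.766 / 2.5450.
⟨T⟩ = 4.6231.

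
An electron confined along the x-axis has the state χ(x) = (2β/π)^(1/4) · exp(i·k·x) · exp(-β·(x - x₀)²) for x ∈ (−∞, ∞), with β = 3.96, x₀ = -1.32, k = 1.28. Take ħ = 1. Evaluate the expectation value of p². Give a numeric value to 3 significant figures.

p² χ = −ħ² d²χ/dx²; ⟨p²⟩ = −ħ² ∫ χ*·χ'' dx.
Gaussian moments (u = x − x₀): ∫u^(2j)·e^(−2βu²) du = (2j−1)!!/(4β)^j · √(π/(2β)), odd powers integrate to 0; here √(π/(2β)) = 0.62981. Derivatives: χ′ = (ik − 2βu)·χ, χ″ = ((ik − 2βu)² − 2β)·χ; the odd-in-u pieces drop out.
⟨p²⟩ = 5.5984.

5.60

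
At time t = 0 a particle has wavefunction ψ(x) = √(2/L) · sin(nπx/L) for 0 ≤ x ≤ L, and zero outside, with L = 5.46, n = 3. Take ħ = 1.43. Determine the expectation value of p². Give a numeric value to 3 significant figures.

p² ψ = −ħ² d²ψ/dx²; ⟨p²⟩ = −ħ² ∫ ψ*·ψ'' dx.
d/dx sin(nπx/L) = (nπ/L)·cos(nπx/L) and d²/dx² sin(nπx/L) = −(nπ/L)²·sin(nπx/L); on 0 ≤ x ≤ L, ∫sin²(nπx/L) dx = L/2 and ∫sin(nπx/L)·cos(nπx/L) dx = 0.
⟨p²⟩ = 6.0930.

6.09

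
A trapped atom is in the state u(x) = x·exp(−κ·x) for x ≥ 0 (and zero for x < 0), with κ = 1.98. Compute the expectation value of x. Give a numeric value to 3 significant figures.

⟨x⟩ = ∫ x·|u|² dx / ∫|u|² dx (integrals over the domain).
Every integrand reduces to terms xʲ·e^(−2κx) on [0, ∞); use ∫₀^∞ xʲ·e^(−2κx) dx = j!/(2κ)^(j+1).
State is unnormalized: ∫|u|² dx = 0.032207, and ∫u*·x·u dx = 0.024399, so ⟨x⟩ = 0.024399 / 0.032207.
⟨x⟩ = 0.75758.

0.758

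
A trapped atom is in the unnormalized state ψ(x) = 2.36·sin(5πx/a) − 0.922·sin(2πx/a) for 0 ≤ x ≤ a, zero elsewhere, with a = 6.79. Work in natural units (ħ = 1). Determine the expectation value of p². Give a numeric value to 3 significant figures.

p² ψ = −ħ² d²ψ/dx²; ⟨p²⟩ = −ħ² ∫ ψ*·ψ'' dx / ∫|ψ|² dx.
d²/dx² sin(jπx/a) = −(jπ/a)²·sin(jπx/a); on 0 ≤ x ≤ a, ∫sin²(jπx/a) dx = a/2 and ∫sin(jπx/a)·sin(lπx/a) dx = 0 for j ≠ l, so only diagonal terms survive in ∫|ψ|² and ∫ψ·ψ″; ∫ψ·ψ′ dx = [ψ²/2] between the walls = 0.
State is unnormalized: ∫|ψ|² dx = 21.795, and ∫ψ*·(−ħ² ψ'') dx = 103.67, so ⟨p²⟩ = 103.67 / 21.795.
⟨p²⟩ = 4.7565.

4.76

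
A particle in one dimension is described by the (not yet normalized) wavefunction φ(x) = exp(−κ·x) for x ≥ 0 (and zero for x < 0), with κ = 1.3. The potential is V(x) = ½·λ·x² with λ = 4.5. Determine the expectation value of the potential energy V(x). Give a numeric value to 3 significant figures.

0.666

⟨V⟩ = ∫ V(x)·|φ|² dx / ∫|φ|² dx.
Every integrand reduces to terms xʲ·e^(−2κx) on [0, ∞); use ∫₀^∞ xʲ·e^(−2κx) dx = j!/(2κ)^(j+1).
State is unnormalized: ∫|φ|² dx = 0.38462, and ∫φ*·V(x)·φ dx = 0.25603, so ⟨V⟩ = 0.25603 / 0.38462.
⟨V⟩ = 0.66568.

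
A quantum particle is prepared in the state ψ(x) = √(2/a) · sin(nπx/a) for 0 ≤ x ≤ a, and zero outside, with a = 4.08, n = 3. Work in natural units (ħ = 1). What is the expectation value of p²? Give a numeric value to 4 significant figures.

5.336

p² ψ = −ħ² d²ψ/dx²; ⟨p²⟩ = −ħ² ∫ ψ*·ψ'' dx.
d/dx sin(nπx/a) = (nπ/a)·cos(nπx/a) and d²/dx² sin(nπx/a) = −(nπ/a)²·sin(nπx/a); on 0 ≤ x ≤ a, ∫sin²(nπx/a) dx = a/2 and ∫sin(nπx/a)·cos(nπx/a) dx = 0.
⟨p²⟩ = 5.3361.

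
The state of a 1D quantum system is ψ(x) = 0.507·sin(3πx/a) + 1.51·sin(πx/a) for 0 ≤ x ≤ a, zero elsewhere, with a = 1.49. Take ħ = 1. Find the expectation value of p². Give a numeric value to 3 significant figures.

8.05

p² ψ = −ħ² d²ψ/dx²; ⟨p²⟩ = −ħ² ∫ ψ*·ψ'' dx / ∫|ψ|² dx.
d²/dx² sin(jπx/a) = −(jπ/a)²·sin(jπx/a); on 0 ≤ x ≤ a, ∫sin²(jπx/a) dx = a/2 and ∫sin(jπx/a)·sin(lπx/a) dx = 0 for j ≠ l, so only diagonal terms survive in ∫|ψ|² and ∫ψ·ψ″; ∫ψ·ψ′ dx = [ψ²/2] between the walls = 0.
State is unnormalized: ∫|ψ|² dx = 1.8902, and ∫ψ*·(−ħ² ψ'') dx = 15.214, so ⟨p²⟩ = 15.214 / 1.8902.
⟨p²⟩ = 8.0488.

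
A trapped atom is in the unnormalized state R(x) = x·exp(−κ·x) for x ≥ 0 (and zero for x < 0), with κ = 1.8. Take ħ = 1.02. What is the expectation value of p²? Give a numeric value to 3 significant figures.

p² R = −ħ² d²R/dx²; ⟨p²⟩ = −ħ² ∫ R*·R'' dx / ∫|R|² dx.
Differentiate x·exp(−κ·x) with the product rule; every integrand then reduces to terms xʲ·e^(−2κx) on [0, ∞), with ∫₀^∞ xʲ·e^(−2κx) dx = j!/(2κ)^(j+1).
State is unnormalized: ∫|R|² dx = 0.042867, and ∫R*·(−ħ² R'') dx = 0.14450, so ⟨p²⟩ = 0.14450 / 0.042867.
⟨p²⟩ = 3.3709.

3.37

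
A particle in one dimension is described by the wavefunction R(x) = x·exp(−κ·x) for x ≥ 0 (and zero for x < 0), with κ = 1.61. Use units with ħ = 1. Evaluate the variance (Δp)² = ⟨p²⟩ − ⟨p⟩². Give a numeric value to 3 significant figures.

2.59

Compute ⟨p⟩ and ⟨p²⟩ separately; (Δp)² = ⟨p²⟩ − ⟨p⟩².
Differentiate x·exp(−κ·x) with the product rule; every integrand then reduces to terms xʲ·e^(−2κx) on [0, ∞), with ∫₀^∞ xʲ·e^(−2κx) dx = j!/(2κ)^(j+1).
Normalization: ∫|R|² dx = 0.059905.
⟨p⟩ = 0.0000 and ⟨p²⟩ = 2.5921.
(Δp)² = 2.5921 − (0.0000)² = 2.5921.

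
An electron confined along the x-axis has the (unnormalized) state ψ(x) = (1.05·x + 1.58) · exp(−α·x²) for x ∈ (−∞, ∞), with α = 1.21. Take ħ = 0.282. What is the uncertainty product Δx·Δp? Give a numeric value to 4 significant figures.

Δx = √(⟨x²⟩−⟨x⟩²), Δp = √(⟨p²⟩−⟨p⟩²).
Expand each integrand as polynomial × e^(−2αx²) and use ∫x^(2j)·e^(−2αx²) dx = (2j−1)!!/(4α)^j · √(π/(2α)), odd powers → 0; here √(π/(2α)) = 1.1394. Differentiate with the product rule, d/dx e^(−αx²) = −2αx·e^(−αx²).
Normalization: ∫|ψ|² dx = 3.1039.
⟨x⟩ = 0.25165, ⟨x²⟩ = 0.24116 ⇒ Δx = 0.42171.
⟨p⟩ = 0.0000, ⟨p²⟩ = 0.11232 ⇒ Δp = 0.33514.
Δx·Δp = 0.14133.

0.1413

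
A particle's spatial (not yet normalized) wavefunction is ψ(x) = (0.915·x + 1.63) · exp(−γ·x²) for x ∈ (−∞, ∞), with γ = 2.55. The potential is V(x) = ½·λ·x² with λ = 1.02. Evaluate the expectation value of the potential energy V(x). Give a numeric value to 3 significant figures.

⟨V⟩ = ∫ V(x)·|ψ|² dx / ∫|ψ|² dx.
Expand each integrand as polynomial × e^(−2γx²) and use ∫x^(2j)·e^(−2γx²) dx = (2j−1)!!/(4γ)^j · √(π/(2γ)), odd powers → 0; here √(π/(2γ)) = 0.78486.
State is unnormalized: ∫|ψ|² dx = 2.1497, and ∫ψ*·V(x)·ψ dx = 0.11393, so ⟨V⟩ = 0.11393 / 2.1497.
⟨V⟩ = 0.052997.

0.0530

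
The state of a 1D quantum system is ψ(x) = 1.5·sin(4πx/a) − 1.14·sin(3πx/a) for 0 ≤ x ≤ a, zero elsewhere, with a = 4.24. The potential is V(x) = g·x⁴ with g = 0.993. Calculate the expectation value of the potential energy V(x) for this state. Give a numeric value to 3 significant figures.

108.

⟨V⟩ = ∫ V(x)·|ψ|² dx / ∫|ψ|² dx.
On 0 ≤ x ≤ a (j ≠ l): ∫sin²(jπx/a) dx = a/2, ∫sin(jπx/a)·sin(lπx/a) dx = 0; diagonal moments ∫x·sin²(jπx/a) dx = a²/4, ∫x²·sin²(jπx/a) dx = a³·(1/6 − 1/(4j²π²)); cross terms ∫x·sin(jπx/a)·sin(lπx/a) dx = 0 for j + l even and −4jla²/(π²(j² − l²)²) for j + l odd, ∫x²·sin(jπx/a)·sin(lπx/a) dx = (−1)^(j+l)·4jla³/(π²(j² − l²)²); higher powers the same way via product-to-sum and parts.
State is unnormalized: ∫|ψ|² dx = 7.5252, and ∫ψ*·V(x)·ψ dx = 814.36, so ⟨V⟩ = 814.36 / 7.5252.
⟨V⟩ = 108.22.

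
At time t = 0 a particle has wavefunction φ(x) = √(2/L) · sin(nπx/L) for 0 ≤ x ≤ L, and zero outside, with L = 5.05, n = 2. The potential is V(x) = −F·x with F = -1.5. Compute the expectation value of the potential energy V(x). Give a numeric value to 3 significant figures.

⟨V⟩ = ∫ V(x)·|φ|² dx.
With sin²θ = (1 − cos2θ)/2 on 0 ≤ x ≤ L: ∫sin²(nπx/L) dx = L/2, ∫x·sin²(nπx/L) dx = L²/4, ∫x²·sin²(nπx/L) dx = L³·(1/6 − 1/(4n²π²)); higher powers xᵏ the same way, integrating xᵏ·cos(2nπx/L) by parts.
⟨V⟩ = 3.7875.

3.79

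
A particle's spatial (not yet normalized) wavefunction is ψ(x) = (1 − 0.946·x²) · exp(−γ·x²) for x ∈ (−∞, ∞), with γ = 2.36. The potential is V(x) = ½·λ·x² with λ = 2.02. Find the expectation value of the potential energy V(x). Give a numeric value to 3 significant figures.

⟨V⟩ = ∫ V(x)·|ψ|² dx / ∫|ψ|² dx.
Expand each integrand as polynomial × e^(−2γx²) and use ∫x^(2j)·e^(−2γx²) dx = (2j−1)!!/(4γ)^j · √(π/(2γ)), odd powers → 0; here √(π/(2γ)) = 0.81584.
State is unnormalized: ∫|ψ|² dx = 0.67690, and ∫ψ*·V(x)·ψ dx = 0.047953, so ⟨V⟩ = 0.047953 / 0.67690.
⟨V⟩ = 0.070841.

0.0708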